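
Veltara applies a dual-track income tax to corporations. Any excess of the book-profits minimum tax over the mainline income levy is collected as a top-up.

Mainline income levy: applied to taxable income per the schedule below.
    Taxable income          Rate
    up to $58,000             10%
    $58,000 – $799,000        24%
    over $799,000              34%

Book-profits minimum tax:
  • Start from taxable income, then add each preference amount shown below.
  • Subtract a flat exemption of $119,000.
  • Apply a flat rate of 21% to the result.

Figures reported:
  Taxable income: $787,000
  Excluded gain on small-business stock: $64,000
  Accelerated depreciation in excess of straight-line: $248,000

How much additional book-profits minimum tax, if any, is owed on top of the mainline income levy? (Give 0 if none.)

$25,040

Mainline income levy:
  $58,000 × 10% = $5,800
  $729,000 × 24% = $174,960
  → $180,760

Book-profits minimum tax:
  Adjusted income: $787,000 + $64,000 + $248,000 = $1,099,000
  Less exemption $119,000 → base $980,000
  $980,000 × 21% = $205,800

Excess of book-profits minimum tax over mainline income levy: $205,800 − $180,760 = $25,040.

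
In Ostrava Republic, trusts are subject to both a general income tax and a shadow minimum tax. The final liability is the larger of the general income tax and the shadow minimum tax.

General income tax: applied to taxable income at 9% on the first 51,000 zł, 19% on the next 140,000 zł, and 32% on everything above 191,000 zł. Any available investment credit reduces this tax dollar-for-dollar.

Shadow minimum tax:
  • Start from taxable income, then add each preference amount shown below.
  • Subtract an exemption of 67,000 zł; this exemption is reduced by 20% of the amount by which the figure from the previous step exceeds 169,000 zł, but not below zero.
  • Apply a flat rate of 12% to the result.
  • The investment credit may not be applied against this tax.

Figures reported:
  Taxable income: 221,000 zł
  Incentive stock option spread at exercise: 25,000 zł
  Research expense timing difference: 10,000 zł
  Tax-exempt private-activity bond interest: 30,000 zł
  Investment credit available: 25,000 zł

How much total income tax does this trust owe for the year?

General income tax:
  51,000 zł × 9% = 4,590 zł
  140,000 zł × 19% = 26,600 zł
  30,000 zł × 32% = 9,600 zł
  → 40,790 zł
  Less investment credit 25,000 zł → 15,790 zł

Shadow minimum tax:
  Adjusted income: 221,000 zł + 25,000 zł + 10,000 zł + 30,000 zł = 286,000 zł
  Exemption: 67,000 zł − 20% × (286,000 zł − 169,000 zł) = 67,000 zł − 23,400 zł = 43,600 zł
  Base: 286,000 zł − 43,600 zł = 242,400 zł
  242,400 zł × 12% = 29,088 zł

29,088 zł > 15,790 zł, so the shadow minimum tax is the binding amount.

29,088 zł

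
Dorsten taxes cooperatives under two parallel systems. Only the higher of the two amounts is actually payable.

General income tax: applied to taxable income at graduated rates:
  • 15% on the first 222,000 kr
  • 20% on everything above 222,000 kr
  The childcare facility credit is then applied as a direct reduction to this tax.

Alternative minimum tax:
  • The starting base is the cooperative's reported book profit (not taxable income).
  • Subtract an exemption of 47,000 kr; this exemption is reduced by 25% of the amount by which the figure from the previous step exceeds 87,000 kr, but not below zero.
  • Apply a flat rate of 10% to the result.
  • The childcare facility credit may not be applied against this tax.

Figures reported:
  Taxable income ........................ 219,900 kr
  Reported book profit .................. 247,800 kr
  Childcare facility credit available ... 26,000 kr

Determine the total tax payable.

Alternative minimum tax:
  Base (reported book profit): 247,800 kr
  Exemption: 47,000 kr − 25% × (247,800 kr − 87,000 kr) = 47,000 kr − 40,200 kr = 6,800 kr
  Base: 247,800 kr − 6,800 kr = 241,000 kr
  241,000 kr × 10% = 24,100 kr

General income tax:
  219,900 kr × 15% = 32,985 kr
  Less childcare facility credit 26,000 kr → 6,985 kr

24,100 kr > 6,985 kr, so the alternative minimum tax is the binding amount.

24,100 kr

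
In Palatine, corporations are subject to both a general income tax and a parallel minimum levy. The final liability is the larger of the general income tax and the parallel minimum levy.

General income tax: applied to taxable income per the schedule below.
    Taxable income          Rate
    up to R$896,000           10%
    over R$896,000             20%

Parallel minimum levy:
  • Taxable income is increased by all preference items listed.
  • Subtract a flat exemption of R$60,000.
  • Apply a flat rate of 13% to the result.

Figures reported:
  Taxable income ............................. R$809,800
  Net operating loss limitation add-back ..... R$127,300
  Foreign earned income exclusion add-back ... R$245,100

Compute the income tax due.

R$145,886

General income tax:
  R$809,800 × 10% = R$80,980

Parallel minimum levy:
  Adjusted income: R$809,800 + R$127,300 + R$245,100 = R$1,182,200
  Less exemption R$60,000 → base R$1,122,200
  R$1,122,200 × 13% = R$145,886

R$145,886 > R$80,980, so the parallel minimum levy is the binding amount.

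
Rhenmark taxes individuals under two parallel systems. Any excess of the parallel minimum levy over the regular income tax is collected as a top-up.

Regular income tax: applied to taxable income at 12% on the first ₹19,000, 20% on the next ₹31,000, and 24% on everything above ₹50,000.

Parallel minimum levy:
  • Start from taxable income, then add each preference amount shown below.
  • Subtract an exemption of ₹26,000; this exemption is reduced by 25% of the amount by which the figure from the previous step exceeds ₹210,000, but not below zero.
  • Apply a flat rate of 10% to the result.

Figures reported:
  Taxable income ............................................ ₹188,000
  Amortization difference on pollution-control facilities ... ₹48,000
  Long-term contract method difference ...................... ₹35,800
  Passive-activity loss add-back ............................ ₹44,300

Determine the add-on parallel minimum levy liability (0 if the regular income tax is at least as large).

Regular income tax:
  ₹19,000 × 12% = ₹2,280
  ₹31,000 × 20% = ₹6,200
  ₹138,000 × 24% = ₹33,120
  → ₹41,600

Parallel minimum levy:
  Adjusted income: ₹188,000 + ₹48,000 + ₹35,800 + ₹44,300 = ₹316,100
  Exemption: 25% × (₹316,100 − ₹210,000) = ₹26,525 ≥ ₹26,000, so the exemption is fully phased out
  Base: ₹316,100 − ₹0 = ₹316,100
  ₹316,100 × 10% = ₹31,610

₹31,610 ≤ ₹41,600, so no add-on is due.

₹0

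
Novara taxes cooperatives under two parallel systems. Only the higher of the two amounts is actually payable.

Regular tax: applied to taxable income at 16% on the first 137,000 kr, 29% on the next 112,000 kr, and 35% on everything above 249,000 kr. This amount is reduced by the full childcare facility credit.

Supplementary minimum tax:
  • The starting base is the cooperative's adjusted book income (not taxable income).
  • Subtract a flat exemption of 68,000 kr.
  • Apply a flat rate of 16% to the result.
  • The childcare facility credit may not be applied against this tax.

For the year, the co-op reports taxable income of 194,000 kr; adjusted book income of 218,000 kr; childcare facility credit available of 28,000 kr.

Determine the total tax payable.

24,000 kr

Regular tax:
  137,000 kr × 16% = 21,920 kr
  57,000 kr × 29% = 16,530 kr
  → 38,450 kr
  Less childcare facility credit 28,000 kr → 10,450 kr

Supplementary minimum tax:
  Base (adjusted book income): 218,000 kr
  Less exemption 68,000 kr → base 150,000 kr
  150,000 kr × 16% = 24,000 kr

24,000 kr > 10,450 kr, so the supplementary minimum tax is the binding amount.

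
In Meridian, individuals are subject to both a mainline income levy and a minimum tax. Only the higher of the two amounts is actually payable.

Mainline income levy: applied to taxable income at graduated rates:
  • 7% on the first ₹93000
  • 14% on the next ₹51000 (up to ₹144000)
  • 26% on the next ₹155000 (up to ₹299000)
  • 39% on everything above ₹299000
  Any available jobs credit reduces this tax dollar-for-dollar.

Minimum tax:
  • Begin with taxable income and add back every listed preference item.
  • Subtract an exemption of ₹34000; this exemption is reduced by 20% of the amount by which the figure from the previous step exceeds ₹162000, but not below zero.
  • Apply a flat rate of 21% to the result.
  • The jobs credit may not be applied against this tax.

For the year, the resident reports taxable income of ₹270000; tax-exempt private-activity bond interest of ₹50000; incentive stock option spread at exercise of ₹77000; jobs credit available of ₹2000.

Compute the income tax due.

Minimum tax:
  Adjusted income: ₹270000 + ₹50000 + ₹77000 = ₹397000
  Exemption: 20% × (₹397000 − ₹162000) = ₹47000 ≥ ₹34000, so the exemption is fully phased out
  Base: ₹397000 − ₹0 = ₹397000
  ₹397000 × 21% = ₹83370

Mainline income levy:
  ₹93000 × 7% = ₹6510
  ₹51000 × 14% = ₹7140
  ₹126000 × 26% = ₹32760
  → ₹46410
  Less jobs credit ₹2000 → ₹44410

₹83370 > ₹44410, so the minimum tax is the binding amount.

₹83370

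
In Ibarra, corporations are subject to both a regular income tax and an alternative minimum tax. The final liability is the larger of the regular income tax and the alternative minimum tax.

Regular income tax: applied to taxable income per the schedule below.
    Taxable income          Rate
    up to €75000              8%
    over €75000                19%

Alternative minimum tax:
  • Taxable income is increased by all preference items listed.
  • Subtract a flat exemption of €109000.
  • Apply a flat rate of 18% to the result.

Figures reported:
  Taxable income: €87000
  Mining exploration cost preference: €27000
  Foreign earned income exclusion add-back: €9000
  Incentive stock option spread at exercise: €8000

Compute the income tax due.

Regular income tax:
  €75000 × 8% = €6000
  €12000 × 19% = €2280
  → €8280

Alternative minimum tax:
  Adjusted income: €87000 + €27000 + €9000 + €8000 = €131000
  Less exemption €109000 → base €22000
  €22000 × 18% = €3960

€8280 > €3960, so the regular income tax governs.

€8280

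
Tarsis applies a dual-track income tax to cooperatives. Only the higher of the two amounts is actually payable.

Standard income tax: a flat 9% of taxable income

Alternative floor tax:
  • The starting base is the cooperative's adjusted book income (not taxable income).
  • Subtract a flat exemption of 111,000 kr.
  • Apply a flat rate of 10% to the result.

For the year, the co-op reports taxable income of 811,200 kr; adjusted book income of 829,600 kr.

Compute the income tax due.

73,008 kr

Standard income tax:
  811,200 kr × 9% = 73,008 kr

Alternative floor tax:
  Base (adjusted book income): 829,600 kr
  Less exemption 111,000 kr → base 718,600 kr
  718,600 kr × 10% = 71,860 kr

73,008 kr > 71,860 kr, so the standard income tax governs.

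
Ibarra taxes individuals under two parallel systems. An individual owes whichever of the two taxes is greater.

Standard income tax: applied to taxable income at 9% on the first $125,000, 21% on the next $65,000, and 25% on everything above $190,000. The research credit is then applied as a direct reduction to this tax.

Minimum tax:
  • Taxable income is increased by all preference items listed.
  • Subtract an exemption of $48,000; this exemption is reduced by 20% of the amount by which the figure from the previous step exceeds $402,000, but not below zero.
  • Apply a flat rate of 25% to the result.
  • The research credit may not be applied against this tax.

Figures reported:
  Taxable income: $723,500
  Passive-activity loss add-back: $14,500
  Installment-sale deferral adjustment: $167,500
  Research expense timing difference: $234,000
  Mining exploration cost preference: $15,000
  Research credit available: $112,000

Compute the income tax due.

Minimum tax:
  Adjusted income: $723,500 + $14,500 + $167,500 + $234,000 + $15,000 = $1,154,500
  Exemption: 20% × ($1,154,500 − $402,000) = $150,500 ≥ $48,000, so the exemption is fully phased out
  Base: $1,154,500 − $0 = $1,154,500
  $1,154,500 × 25% = $288,625

Standard income tax:
  $125,000 × 9% = $11,250
  $65,000 × 21% = $13,650
  $533,500 × 25% = $133,375
  → $158,275
  Less research credit $112,000 → $46,275

$288,625 > $46,275, so the minimum tax is the binding amount.

$288,625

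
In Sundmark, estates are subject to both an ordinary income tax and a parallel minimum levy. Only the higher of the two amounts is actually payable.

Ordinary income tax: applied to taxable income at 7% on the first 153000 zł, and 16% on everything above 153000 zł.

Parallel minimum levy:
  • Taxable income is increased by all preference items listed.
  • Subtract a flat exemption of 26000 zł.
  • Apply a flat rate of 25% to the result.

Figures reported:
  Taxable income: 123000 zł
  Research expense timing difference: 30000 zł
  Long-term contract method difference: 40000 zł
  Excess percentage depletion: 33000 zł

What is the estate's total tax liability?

50000 zł

Ordinary income tax:
  123000 zł × 7% = 8610 zł

Parallel minimum levy:
  Adjusted income: 123000 zł + 30000 zł + 40000 zł + 33000 zł = 226000 zł
  Less exemption 26000 zł → base 200000 zł
  200000 zł × 25% = 50000 zł

50000 zł > 8610 zł, so the parallel minimum levy is the binding amount.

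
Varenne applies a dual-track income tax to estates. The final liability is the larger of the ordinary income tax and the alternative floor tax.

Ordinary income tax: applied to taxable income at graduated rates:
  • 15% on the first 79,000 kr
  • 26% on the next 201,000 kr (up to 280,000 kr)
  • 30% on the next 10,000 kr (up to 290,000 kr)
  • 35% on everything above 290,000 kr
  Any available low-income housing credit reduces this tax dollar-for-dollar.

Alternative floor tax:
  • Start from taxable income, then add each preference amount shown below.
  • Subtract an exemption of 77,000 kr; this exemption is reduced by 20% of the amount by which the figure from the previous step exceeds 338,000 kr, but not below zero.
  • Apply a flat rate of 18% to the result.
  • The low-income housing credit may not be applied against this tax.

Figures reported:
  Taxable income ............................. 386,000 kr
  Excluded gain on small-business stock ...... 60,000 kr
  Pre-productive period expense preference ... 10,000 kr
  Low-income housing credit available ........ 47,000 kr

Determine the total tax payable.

72,468 kr

Ordinary income tax:
  79,000 kr × 15% = 11,850 kr
  201,000 kr × 26% = 52,260 kr
  10,000 kr × 30% = 3,000 kr
  96,000 kr × 35% = 33,600 kr
  → 100,710 kr
  Less low-income housing credit 47,000 kr → 53,710 kr

Alternative floor tax:
  Adjusted income: 386,000 kr + 60,000 kr + 10,000 kr = 456,000 kr
  Exemption: 77,000 kr − 20% × (456,000 kr − 338,000 kr) = 77,000 kr − 23,600 kr = 53,400 kr
  Base: 456,000 kr − 53,400 kr = 402,600 kr
  402,600 kr × 18% = 72,468 kr

72,468 kr > 53,710 kr, so the alternative floor tax is the binding amount.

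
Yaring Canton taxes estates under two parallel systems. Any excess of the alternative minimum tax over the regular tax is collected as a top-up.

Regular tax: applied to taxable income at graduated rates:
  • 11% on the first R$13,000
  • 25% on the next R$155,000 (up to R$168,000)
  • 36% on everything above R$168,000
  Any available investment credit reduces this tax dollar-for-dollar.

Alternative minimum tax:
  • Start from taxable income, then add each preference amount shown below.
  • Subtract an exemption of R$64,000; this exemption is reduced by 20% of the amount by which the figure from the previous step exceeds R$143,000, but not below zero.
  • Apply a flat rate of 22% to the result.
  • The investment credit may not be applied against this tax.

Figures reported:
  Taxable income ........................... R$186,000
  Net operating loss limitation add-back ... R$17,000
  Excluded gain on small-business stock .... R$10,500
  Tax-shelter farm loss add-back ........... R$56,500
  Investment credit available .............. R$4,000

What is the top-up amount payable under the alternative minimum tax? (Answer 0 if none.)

R$8,248

Alternative minimum tax:
  Adjusted income: R$186,000 + R$17,000 + R$10,500 + R$56,500 = R$270,000
  Exemption: R$64,000 − 20% × (R$270,000 − R$143,000) = R$64,000 − R$25,400 = R$38,600
  Base: R$270,000 − R$38,600 = R$231,400
  R$231,400 × 22% = R$50,908

Regular tax:
  R$13,000 × 11% = R$1,430
  R$155,000 × 25% = R$38,750
  R$18,000 × 36% = R$6,480
  → R$46,660
  Less investment credit R$4,000 → R$42,660

Excess of alternative minimum tax over regular tax: R$50,908 − R$42,660 = R$8,248.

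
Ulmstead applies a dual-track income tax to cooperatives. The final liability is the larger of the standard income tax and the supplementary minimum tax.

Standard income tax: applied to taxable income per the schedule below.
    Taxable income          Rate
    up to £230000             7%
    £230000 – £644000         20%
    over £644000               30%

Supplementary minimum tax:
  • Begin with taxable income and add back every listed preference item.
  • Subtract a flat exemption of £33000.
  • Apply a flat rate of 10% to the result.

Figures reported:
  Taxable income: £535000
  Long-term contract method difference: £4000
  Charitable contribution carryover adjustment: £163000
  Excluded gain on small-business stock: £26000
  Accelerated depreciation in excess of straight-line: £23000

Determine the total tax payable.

Supplementary minimum tax:
  Adjusted income: £535000 + £4000 + £163000 + £26000 + £23000 = £751000
  Less exemption £33000 → base £718000
  £718000 × 10% = £71800

Standard income tax:
  £230000 × 7% = £16100
  £305000 × 20% = £61000
  → £77100

£77100 > £71800, so the standard income tax governs.

£77100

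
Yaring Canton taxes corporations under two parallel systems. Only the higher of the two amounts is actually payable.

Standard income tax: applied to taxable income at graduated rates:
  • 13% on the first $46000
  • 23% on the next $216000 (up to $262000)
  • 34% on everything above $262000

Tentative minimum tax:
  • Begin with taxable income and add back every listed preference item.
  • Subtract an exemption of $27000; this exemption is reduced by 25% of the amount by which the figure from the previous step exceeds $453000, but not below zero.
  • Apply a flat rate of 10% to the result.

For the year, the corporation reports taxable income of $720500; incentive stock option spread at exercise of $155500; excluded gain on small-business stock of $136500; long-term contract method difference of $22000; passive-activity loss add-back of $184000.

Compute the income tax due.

Tentative minimum tax:
  Adjusted income: $720500 + $155500 + $136500 + $22000 + $184000 = $1218500
  Exemption: 25% × ($1218500 − $453000) = $191375 ≥ $27000, so the exemption is fully phased out
  Base: $1218500 − $0 = $1218500
  $1218500 × 10% = $121850

Standard income tax:
  $46000 × 13% = $5980
  $216000 × 23% = $49680
  $458500 × 34% = $155890
  → $211550

$211550 > $121850, so the standard income tax governs.

$211550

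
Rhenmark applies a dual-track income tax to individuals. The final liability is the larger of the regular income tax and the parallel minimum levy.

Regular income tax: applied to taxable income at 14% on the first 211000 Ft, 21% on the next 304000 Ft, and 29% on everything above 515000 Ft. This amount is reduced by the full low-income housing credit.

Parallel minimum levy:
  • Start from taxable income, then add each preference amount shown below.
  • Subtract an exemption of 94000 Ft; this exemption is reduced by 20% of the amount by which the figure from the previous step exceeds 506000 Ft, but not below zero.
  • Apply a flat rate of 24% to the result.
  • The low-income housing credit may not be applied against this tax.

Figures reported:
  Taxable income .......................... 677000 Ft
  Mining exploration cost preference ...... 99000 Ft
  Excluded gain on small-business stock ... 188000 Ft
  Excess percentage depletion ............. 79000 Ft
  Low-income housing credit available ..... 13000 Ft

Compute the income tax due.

Regular income tax:
  211000 Ft × 14% = 29540 Ft
  304000 Ft × 21% = 63840 Ft
  162000 Ft × 29% = 46980 Ft
  → 140360 Ft
  Less low-income housing credit 13000 Ft → 127360 Ft

Parallel minimum levy:
  Adjusted income: 677000 Ft + 99000 Ft + 188000 Ft + 79000 Ft = 1043000 Ft
  Exemption: 20% × (1043000 Ft − 506000 Ft) = 107400 Ft ≥ 94000 Ft, so the exemption is fully phased out
  Base: 1043000 Ft − 0 Ft = 1043000 Ft
  1043000 Ft × 24% = 250320 Ft

250320 Ft > 127360 Ft, so the parallel minimum levy is the binding amount.

250320 Ft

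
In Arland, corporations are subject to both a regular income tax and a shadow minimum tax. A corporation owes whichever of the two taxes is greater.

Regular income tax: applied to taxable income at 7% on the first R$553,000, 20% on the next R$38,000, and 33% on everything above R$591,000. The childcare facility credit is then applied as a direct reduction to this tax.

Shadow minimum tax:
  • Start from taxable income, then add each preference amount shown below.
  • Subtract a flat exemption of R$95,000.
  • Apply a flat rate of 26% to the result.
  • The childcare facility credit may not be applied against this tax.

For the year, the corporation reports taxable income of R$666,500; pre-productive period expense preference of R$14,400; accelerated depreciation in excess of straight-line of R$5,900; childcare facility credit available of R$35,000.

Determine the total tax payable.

R$153,868

Regular income tax:
  R$553,000 × 7% = R$38,710
  R$38,000 × 20% = R$7,600
  R$75,500 × 33% = R$24,915
  → R$71,225
  Less childcare facility credit R$35,000 → R$36,225

Shadow minimum tax:
  Adjusted income: R$666,500 + R$14,400 + R$5,900 = R$686,800
  Less exemption R$95,000 → base R$591,800
  R$591,800 × 26% = R$153,868

R$153,868 > R$36,225, so the shadow minimum tax is the binding amount.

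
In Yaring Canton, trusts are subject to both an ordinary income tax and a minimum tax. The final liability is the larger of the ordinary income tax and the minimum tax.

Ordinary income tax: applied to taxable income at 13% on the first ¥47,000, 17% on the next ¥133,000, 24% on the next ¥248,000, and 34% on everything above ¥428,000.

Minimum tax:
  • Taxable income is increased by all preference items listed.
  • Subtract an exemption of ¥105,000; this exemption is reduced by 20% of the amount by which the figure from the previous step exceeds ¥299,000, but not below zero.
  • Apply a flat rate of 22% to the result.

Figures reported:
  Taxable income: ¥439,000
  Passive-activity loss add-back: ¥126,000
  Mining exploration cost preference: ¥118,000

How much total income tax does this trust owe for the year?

Ordinary income tax:
  ¥47,000 × 13% = ¥6,110
  ¥133,000 × 17% = ¥22,610
  ¥248,000 × 24% = ¥59,520
  ¥11,000 × 34% = ¥3,740
  → ¥91,980

Minimum tax:
  Adjusted income: ¥439,000 + ¥126,000 + ¥118,000 = ¥683,000
  Exemption: ¥105,000 − 20% × (¥683,000 − ¥299,000) = ¥105,000 − ¥76,800 = ¥28,200
  Base: ¥683,000 − ¥28,200 = ¥654,800
  ¥654,800 × 22% = ¥144,056

¥144,056 > ¥91,980, so the minimum tax is the binding amount.

¥144,056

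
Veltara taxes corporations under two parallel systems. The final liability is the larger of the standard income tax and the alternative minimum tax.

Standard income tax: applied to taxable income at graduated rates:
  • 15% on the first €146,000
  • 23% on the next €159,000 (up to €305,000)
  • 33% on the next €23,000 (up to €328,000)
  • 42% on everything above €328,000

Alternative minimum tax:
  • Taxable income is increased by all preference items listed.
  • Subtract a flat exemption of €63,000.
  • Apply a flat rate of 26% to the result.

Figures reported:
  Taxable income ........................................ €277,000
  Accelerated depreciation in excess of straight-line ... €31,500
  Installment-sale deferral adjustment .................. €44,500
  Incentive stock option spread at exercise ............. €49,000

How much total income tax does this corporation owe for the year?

Standard income tax:
  €146,000 × 15% = €21,900
  €131,000 × 23% = €30,130
  → €52,030

Alternative minimum tax:
  Adjusted income: €277,000 + €31,500 + €44,500 + €49,000 = €402,000
  Less exemption €63,000 → base €339,000
  €339,000 × 26% = €88,140

€88,140 > €52,030, so the alternative minimum tax is the binding amount.

€88,140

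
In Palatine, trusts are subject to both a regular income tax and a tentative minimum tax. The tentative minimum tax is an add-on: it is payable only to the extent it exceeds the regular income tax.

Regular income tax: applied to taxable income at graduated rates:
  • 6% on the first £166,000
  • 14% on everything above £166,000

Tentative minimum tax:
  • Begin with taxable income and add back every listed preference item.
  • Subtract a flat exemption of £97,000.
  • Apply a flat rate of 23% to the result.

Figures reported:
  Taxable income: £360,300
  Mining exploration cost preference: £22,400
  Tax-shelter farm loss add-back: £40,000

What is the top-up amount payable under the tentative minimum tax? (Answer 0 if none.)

Regular income tax:
  £166,000 × 6% = £9,960
  £194,300 × 14% = £27,202
  → £37,162

Tentative minimum tax:
  Adjusted income: £360,300 + £22,400 + £40,000 = £422,700
  Less exemption £97,000 → base £325,700
  £325,700 × 23% = £74,911

Excess of tentative minimum tax over regular income tax: £74,911 − £37,162 = £37,749.

£37,749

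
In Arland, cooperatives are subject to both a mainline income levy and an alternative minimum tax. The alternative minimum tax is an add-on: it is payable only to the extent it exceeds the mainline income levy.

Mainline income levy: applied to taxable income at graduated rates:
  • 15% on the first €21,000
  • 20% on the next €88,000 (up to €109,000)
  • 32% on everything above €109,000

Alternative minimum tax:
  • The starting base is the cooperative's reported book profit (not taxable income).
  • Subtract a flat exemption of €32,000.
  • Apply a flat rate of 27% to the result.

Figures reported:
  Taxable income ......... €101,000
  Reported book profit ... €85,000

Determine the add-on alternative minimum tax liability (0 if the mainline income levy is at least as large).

Mainline income levy:
  €21,000 × 15% = €3,150
  €80,000 × 20% = €16,000
  → €19,150

Alternative minimum tax:
  Base (reported book profit): €85,000
  Less exemption €32,000 → base €53,000
  €53,000 × 27% = €14,310

€14,310 ≤ €19,150, so no add-on is due.

€0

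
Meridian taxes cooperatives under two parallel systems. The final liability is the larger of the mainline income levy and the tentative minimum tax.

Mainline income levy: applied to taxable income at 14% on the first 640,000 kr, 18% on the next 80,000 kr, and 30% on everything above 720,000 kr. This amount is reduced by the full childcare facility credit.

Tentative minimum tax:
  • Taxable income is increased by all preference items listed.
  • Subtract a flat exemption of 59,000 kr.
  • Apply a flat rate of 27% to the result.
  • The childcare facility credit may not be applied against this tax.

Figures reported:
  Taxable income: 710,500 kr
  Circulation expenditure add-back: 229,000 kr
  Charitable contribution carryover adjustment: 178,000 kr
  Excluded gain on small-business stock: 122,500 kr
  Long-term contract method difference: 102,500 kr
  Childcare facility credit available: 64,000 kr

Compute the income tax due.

Mainline income levy:
  640,000 kr × 14% = 89,600 kr
  70,500 kr × 18% = 12,690 kr
  → 102,290 kr
  Less childcare facility credit 64,000 kr → 38,290 kr

Tentative minimum tax:
  Adjusted income: 710,500 kr + 229,000 kr + 178,000 kr + 122,500 kr + 102,500 kr = 1,342,500 kr
  Less exemption 59,000 kr → base 1,283,500 kr
  1,283,500 kr × 27% = 346,545 kr

346,545 kr > 38,290 kr, so the tentative minimum tax is the binding amount.

346,545 kr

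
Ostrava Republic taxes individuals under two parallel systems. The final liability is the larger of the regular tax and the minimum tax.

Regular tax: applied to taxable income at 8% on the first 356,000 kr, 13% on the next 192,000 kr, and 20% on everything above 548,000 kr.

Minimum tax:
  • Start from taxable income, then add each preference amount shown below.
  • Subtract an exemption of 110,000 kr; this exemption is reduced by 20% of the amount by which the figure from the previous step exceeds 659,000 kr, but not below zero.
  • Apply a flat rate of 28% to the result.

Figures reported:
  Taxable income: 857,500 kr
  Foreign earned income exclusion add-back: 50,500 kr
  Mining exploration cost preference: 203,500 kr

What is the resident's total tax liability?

305,760 kr

Regular tax:
  356,000 kr × 8% = 28,480 kr
  192,000 kr × 13% = 24,960 kr
  309,500 kr × 20% = 61,900 kr
  → 115,340 kr

Minimum tax:
  Adjusted income: 857,500 kr + 50,500 kr + 203,500 kr = 1,111,500 kr
  Exemption: 110,000 kr − 20% × (1,111,500 kr − 659,000 kr) = 110,000 kr − 90,500 kr = 19,500 kr
  Base: 1,111,500 kr − 19,500 kr = 1,092,000 kr
  1,092,000 kr × 28% = 305,760 kr

305,760 kr > 115,340 kr, so the minimum tax is the binding amount.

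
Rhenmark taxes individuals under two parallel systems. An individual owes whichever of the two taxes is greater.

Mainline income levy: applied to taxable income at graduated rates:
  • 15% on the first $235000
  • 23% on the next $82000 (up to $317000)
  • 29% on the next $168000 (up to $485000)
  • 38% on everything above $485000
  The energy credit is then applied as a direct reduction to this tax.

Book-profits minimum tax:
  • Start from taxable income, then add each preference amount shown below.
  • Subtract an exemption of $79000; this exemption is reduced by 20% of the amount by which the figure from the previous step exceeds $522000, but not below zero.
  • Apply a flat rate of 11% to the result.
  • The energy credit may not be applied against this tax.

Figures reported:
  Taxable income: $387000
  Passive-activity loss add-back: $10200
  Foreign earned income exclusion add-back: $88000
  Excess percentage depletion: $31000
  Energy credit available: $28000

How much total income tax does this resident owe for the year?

$48092

Mainline income levy:
  $235000 × 15% = $35250
  $82000 × 23% = $18860
  $70000 × 29% = $20300
  → $74410
  Less energy credit $28000 → $46410

Book-profits minimum tax:
  Adjusted income: $387000 + $10200 + $88000 + $31000 = $516200
  Exemption: $516200 ≤ $522000, so full $79000 applies
  Base: $516200 − $79000 = $437200
  $437200 × 11% = $48092

$48092 > $46410, so the book-profits minimum tax is the binding amount.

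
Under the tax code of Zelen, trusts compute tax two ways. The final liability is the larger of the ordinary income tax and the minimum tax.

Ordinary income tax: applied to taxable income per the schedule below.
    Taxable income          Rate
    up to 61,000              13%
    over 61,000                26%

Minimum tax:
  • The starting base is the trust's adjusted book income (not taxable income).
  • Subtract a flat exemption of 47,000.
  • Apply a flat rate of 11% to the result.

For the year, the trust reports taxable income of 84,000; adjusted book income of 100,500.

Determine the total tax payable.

Minimum tax:
  Base (adjusted book income): 100,500
  Less exemption 47,000 → base 53,500
  53,500 × 11% = 5,885

Ordinary income tax:
  61,000 × 13% = 7,930
  23,000 × 26% = 5,980
  → 13,910

13,910 > 5,885, so the ordinary income tax governs.

13,910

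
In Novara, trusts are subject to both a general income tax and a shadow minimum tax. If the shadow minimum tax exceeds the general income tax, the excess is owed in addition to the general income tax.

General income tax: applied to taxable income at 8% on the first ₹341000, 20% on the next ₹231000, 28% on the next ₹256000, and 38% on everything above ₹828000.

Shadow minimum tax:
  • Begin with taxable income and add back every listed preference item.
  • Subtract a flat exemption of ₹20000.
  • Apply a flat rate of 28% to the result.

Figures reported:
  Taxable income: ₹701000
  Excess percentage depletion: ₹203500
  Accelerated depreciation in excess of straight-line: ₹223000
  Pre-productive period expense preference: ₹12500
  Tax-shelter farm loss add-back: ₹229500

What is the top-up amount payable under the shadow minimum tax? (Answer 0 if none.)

General income tax:
  ₹341000 × 8% = ₹27280
  ₹231000 × 20% = ₹46200
  ₹129000 × 28% = ₹36120
  → ₹109600

Shadow minimum tax:
  Adjusted income: ₹701000 + ₹203500 + ₹223000 + ₹12500 + ₹229500 = ₹1369500
  Less exemption ₹20000 → base ₹1349500
  ₹1349500 × 28% = ₹377860

Excess of shadow minimum tax over general income tax: ₹377860 − ₹109600 = ₹268260.

₹268260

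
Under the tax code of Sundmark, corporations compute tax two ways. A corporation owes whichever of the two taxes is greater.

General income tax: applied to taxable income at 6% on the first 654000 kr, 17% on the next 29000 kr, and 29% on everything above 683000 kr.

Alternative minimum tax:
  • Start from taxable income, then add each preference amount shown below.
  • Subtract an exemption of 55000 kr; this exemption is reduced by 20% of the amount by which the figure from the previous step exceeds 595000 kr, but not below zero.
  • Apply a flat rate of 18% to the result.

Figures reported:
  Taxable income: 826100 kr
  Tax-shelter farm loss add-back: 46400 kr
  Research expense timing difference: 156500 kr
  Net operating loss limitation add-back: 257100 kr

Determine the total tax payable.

General income tax:
  654000 kr × 6% = 39240 kr
  29000 kr × 17% = 4930 kr
  143100 kr × 29% = 41499 kr
  → 85669 kr

Alternative minimum tax:
  Adjusted income: 826100 kr + 46400 kr + 156500 kr + 257100 kr = 1286100 kr
  Exemption: 20% × (1286100 kr − 595000 kr) = 138220 kr ≥ 55000 kr, so the exemption is fully phased out
  Base: 1286100 kr − 0 kr = 1286100 kr
  1286100 kr × 18% = 231498 kr

231498 kr > 85669 kr, so the alternative minimum tax is the binding amount.

231498 kr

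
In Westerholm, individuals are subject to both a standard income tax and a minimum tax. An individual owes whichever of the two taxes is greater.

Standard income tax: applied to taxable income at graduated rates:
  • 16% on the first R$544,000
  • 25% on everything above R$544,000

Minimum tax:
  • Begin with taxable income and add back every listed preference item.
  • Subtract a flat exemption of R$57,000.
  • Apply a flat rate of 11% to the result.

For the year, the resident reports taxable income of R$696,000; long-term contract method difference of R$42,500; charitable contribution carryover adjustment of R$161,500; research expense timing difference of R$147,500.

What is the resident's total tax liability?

R$125,040

Minimum tax:
  Adjusted income: R$696,000 + R$42,500 + R$161,500 + R$147,500 = R$1,047,500
  Less exemption R$57,000 → base R$990,500
  R$990,500 × 11% = R$108,955

Standard income tax:
  R$544,000 × 16% = R$87,040
  R$152,000 × 25% = R$38,000
  → R$125,040

R$125,040 > R$108,955, so the standard income tax governs.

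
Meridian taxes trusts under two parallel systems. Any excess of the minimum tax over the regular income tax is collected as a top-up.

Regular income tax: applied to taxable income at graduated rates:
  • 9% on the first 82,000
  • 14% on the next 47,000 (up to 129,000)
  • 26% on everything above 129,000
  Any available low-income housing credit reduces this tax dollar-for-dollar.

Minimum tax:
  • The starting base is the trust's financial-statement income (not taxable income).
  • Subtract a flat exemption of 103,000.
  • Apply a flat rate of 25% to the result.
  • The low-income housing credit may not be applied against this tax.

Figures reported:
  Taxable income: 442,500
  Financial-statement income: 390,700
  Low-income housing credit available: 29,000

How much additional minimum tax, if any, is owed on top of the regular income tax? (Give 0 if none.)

Minimum tax:
  Base (financial-statement income): 390,700
  Less exemption 103,000 → base 287,700
  287,700 × 25% = 71,925

Regular income tax:
  82,000 × 9% = 7,380
  47,000 × 14% = 6,580
  313,500 × 26% = 81,510
  → 95,470
  Less low-income housing credit 29,000 → 66,470

Excess of minimum tax over regular income tax: 71,925 − 66,470 = 5,455.

5,455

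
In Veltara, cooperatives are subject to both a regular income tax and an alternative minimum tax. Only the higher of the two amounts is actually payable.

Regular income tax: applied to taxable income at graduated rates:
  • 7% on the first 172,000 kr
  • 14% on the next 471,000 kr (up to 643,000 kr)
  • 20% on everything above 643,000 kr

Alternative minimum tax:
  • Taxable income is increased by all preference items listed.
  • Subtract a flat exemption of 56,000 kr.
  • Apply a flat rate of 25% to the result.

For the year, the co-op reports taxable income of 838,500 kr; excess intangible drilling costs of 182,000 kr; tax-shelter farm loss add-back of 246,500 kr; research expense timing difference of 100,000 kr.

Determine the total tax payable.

Alternative minimum tax:
  Adjusted income: 838,500 kr + 182,000 kr + 246,500 kr + 100,000 kr = 1,367,000 kr
  Less exemption 56,000 kr → base 1,311,000 kr
  1,311,000 kr × 25% = 327,750 kr

Regular income tax:
  172,000 kr × 7% = 12,040 kr
  471,000 kr × 14% = 65,940 kr
  195,500 kr × 20% = 39,100 kr
  → 117,080 kr

327,750 kr > 117,080 kr, so the alternative minimum tax is the binding amount.

327,750 kr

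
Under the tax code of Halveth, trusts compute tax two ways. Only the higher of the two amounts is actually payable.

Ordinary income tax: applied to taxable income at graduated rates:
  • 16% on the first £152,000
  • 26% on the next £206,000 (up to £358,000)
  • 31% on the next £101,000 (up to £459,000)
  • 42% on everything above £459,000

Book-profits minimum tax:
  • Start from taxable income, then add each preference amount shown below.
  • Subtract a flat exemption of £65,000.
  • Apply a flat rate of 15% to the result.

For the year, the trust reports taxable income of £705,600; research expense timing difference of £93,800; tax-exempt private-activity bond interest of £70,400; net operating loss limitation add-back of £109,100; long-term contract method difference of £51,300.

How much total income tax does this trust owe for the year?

Book-profits minimum tax:
  Adjusted income: £705,600 + £93,800 + £70,400 + £109,100 + £51,300 = £1,030,200
  Less exemption £65,000 → base £965,200
  £965,200 × 15% = £144,780

Ordinary income tax:
  £152,000 × 16% = £24,320
  £206,000 × 26% = £53,560
  £101,000 × 31% = £31,310
  £246,600 × 42% = £103,572
  → £212,762

£212,762 > £144,780, so the ordinary income tax governs.

£212,762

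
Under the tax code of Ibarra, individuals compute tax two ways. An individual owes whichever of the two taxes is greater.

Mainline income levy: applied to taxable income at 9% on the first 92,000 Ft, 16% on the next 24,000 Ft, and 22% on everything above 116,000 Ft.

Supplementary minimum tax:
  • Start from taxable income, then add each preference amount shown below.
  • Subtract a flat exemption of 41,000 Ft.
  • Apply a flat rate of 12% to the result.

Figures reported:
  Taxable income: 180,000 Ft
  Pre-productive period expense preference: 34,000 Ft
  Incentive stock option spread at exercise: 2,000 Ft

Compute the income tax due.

Supplementary minimum tax:
  Adjusted income: 180,000 Ft + 34,000 Ft + 2,000 Ft = 216,000 Ft
  Less exemption 41,000 Ft → base 175,000 Ft
  175,000 Ft × 12% = 21,000 Ft

Mainline income levy:
  92,000 Ft × 9% = 8,280 Ft
  24,000 Ft × 16% = 3,840 Ft
  64,000 Ft × 22% = 14,080 Ft
  → 26,200 Ft

26,200 Ft > 21,000 Ft, so the mainline income levy governs.

26,200 Ft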